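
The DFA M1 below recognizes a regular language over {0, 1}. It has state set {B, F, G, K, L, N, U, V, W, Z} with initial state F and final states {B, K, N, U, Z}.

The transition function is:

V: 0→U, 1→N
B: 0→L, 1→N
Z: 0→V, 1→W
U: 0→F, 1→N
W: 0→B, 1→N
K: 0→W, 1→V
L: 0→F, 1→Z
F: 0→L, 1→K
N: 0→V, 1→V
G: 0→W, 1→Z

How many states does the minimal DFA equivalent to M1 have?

First remove the unreachable states {G}; 9 states remain.
Initial partition by acceptance: {B,K,N,U,Z} | {F,L,V,W}.
Split {B,K,N,U,Z} by δ(·,1) → {K,N,Z} and {B,U}.
Split {F,L,V,W} by δ(·,0) → {F,L} and {V,W}.
The partition is now stable with 4 blocks: {K,N,Z} | {F,L} | {B,U} | {V,W}.

4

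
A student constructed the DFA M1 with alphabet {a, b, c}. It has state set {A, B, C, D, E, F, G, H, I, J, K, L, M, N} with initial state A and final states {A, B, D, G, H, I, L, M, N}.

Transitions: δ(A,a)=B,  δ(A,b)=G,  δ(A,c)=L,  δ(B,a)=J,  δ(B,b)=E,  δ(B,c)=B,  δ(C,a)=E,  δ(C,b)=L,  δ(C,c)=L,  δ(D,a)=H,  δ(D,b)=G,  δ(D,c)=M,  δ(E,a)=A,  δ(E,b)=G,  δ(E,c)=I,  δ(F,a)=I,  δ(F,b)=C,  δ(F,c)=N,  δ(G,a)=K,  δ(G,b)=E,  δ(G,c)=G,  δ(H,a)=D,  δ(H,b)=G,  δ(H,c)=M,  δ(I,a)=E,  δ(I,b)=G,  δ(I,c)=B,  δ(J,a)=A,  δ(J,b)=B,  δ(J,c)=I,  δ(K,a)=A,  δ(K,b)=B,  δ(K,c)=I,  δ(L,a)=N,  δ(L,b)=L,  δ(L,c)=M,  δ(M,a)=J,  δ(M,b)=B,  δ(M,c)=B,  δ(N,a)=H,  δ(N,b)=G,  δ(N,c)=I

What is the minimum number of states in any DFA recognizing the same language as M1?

6

Reachable states from the start: {A,B,D,E,G,H,I,J,K,L,M,N}. Unreachable: {C,F} — drop them.
Start with accepting vs non-accepting: {A,B,D,G,H,I,L,M,N} | {E,J,K}.
Refine {A,B,D,G,H,I,L,M,N} on symbol a: members go to different blocks, giving {A,D,H,L,N} and {B,G,I,M}.
Refine {A,D,H,L,N} on symbol a: members go to different blocks, giving {D,H,L,N} and {A}.
On input b, block {D,H,L,N} splits into {D,H,N} and {L}.
Split {B,G,I,M} by δ(·,b) → {B,G} and {I,M}.
No further refinement is possible. Final partition (6 blocks): {D,H,N} | {E,J,K} | {B,G} | {A} | {L} | {I,M}.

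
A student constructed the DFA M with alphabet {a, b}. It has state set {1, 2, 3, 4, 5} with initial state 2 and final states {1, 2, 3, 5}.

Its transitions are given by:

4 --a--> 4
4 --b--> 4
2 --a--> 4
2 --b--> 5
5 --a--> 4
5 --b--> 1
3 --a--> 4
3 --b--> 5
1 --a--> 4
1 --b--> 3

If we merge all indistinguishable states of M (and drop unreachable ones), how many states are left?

All states are reachable from the start state.
Initial partition by acceptance: {1,2,3,5} | {4}.
No further refinement is possible. Final partition (2 blocks): {1,2,3,5} | {4}.

2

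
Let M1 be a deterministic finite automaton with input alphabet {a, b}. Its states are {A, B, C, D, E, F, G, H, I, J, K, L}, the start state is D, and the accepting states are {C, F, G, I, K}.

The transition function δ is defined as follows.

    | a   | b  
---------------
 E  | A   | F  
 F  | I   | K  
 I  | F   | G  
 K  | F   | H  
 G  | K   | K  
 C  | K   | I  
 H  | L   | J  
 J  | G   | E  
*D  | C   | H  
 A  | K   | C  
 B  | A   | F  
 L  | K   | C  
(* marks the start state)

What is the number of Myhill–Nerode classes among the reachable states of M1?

10

Reachable states from the start: {A,C,D,E,F,G,H,I,J,K,L}. Unreachable: {B} — drop them.
Start with accepting vs non-accepting: {C,F,G,I,K} | {A,D,E,H,J,L}.
Split {C,F,G,I,K} by δ(·,b) → {C,F,G,I} and {K}.
Split {C,F,G,I} by δ(·,a) → {C,G} and {F,I}.
Refine {C,G} on symbol b: members go to different blocks, giving {C} and {G}.
On input a, block {A,D,E,H,J,L} splits into {A,L} and {E,H} and {D} and {J}.
Split {F,I} by δ(·,b) → {F} and {I}.
Split {E,H} by δ(·,b) → {E} and {H}.
No further refinement is possible. Final partition (10 blocks): {C} | {A,L} | {K} | {F} | {G} | {E} | {D} | {J} | {I} | {H}.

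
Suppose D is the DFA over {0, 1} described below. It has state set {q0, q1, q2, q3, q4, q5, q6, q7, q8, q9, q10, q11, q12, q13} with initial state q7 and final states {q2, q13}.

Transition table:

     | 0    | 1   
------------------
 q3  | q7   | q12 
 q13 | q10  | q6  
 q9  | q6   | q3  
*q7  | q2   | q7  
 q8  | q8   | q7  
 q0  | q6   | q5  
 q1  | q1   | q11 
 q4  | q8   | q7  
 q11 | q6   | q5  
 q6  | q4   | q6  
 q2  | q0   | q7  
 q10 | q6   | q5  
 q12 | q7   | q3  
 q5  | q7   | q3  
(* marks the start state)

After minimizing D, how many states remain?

6

First remove the unreachable states {q1,q9,q10,q11,q13}; 9 states remain.
P0 = {q2} | {q0,q3,q4,q5,q6,q7,q8,q12}.
Refine {q0,q3,q4,q5,q6,q7,q8,q12} on symbol 0: members go to different blocks, giving {q0,q3,q4,q5,q6,q8,q12} and {q7}.
Split {q0,q3,q4,q5,q6,q8,q12} by δ(·,0) → {q0,q4,q6,q8} and {q3,q5,q12}.
On input 1, block {q0,q4,q6,q8} splits into {q4,q8} and {q0} and {q6}.
No further refinement is possible. Final partition (6 blocks): {q2} | {q4,q8} | {q7} | {q3,q5,q12} | {q0} | {q6}.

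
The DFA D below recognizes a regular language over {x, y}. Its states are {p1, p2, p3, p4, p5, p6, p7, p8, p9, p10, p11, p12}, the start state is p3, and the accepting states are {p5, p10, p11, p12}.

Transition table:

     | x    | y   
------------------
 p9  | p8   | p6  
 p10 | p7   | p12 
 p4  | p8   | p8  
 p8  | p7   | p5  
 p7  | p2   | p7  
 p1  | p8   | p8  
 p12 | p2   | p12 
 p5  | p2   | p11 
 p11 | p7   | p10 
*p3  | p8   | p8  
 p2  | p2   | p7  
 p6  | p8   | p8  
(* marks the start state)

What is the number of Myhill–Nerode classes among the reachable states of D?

States {p1,p4,p6,p9} cannot be reached from the start state, so discard them.
P0 = {p5,p10,p11,p12} | {p2,p3,p7,p8}.
Refine {p2,p3,p7,p8} on symbol y: members go to different blocks, giving {p2,p3,p7} and {p8}.
On input x, block {p2,p3,p7} splits into {p2,p7} and {p3}.
No further refinement is possible. Final partition (4 blocks): {p5,p10,p11,p12} | {p2,p7} | {p8} | {p3}.

4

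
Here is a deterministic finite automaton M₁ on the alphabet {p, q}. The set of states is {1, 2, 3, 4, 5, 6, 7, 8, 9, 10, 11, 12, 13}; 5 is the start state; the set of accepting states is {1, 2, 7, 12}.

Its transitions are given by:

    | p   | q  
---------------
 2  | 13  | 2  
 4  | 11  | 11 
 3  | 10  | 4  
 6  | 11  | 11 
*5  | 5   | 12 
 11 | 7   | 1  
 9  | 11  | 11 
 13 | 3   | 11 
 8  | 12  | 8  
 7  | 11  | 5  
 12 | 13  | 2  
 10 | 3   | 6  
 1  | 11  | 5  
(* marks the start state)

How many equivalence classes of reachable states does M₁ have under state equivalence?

Reachable states from the start: {1,2,3,4,5,6,7,10,11,12,13}. Unreachable: {8,9} — drop them.
P0 = {1,2,7,12} | {3,4,5,6,10,11,13}.
Split {1,2,7,12} by δ(·,q) → {1,7} and {2,12}.
On input p, block {3,4,5,6,10,11,13} splits into {3,4,5,6,10,13} and {11}.
Split {3,4,5,6,10,13} by δ(·,p) → {3,5,10,13} and {4,6}.
Refine {3,5,10,13} on symbol q: members go to different blocks, giving {3,10} and {5} and {13}.
The partition is now stable with 7 blocks: {1,7} | {3,10} | {2,12} | {11} | {4,6} | {5} | {13}.

7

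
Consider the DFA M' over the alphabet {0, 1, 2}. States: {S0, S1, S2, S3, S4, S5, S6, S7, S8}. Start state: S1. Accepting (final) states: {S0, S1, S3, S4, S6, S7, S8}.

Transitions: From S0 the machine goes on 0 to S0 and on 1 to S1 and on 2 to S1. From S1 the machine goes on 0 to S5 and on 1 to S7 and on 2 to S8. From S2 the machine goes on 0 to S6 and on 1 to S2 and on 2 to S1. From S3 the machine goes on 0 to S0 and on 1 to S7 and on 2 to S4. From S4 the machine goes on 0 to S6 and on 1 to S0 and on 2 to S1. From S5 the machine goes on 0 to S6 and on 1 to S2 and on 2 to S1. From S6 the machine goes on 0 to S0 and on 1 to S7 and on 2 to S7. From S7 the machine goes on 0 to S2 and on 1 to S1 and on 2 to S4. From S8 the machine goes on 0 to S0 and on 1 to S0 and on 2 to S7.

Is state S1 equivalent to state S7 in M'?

Yes

States {S3} cannot be reached from the start state, so discard them.
Start with accepting vs non-accepting: {S0,S1,S4,S6,S7,S8} | {S2,S5}.
Refine {S0,S1,S4,S6,S7,S8} on symbol 0: members go to different blocks, giving {S0,S4,S6,S8} and {S1,S7}.
Refine {S0,S4,S6,S8} on symbol 1: members go to different blocks, giving {S0,S6} and {S4,S8}.
The partition is now stable with 4 blocks: {S0,S6} | {S2,S5} | {S1,S7} | {S4,S8}.
S1 and S7 lie in the same block of the stable partition, so they are equivalent — no string distinguishes them.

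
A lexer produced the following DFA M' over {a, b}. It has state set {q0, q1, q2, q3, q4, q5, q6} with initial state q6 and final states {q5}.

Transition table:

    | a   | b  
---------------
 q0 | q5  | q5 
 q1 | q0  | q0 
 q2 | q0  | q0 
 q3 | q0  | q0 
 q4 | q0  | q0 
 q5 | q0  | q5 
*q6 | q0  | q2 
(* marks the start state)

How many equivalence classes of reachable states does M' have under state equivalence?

4

States {q1,q3,q4} cannot be reached from the start state, so discard them.
Start with accepting vs non-accepting: {q5} | {q0,q2,q6}.
Refine {q0,q2,q6} on symbol a: members go to different blocks, giving {q2,q6} and {q0}.
Split {q2,q6} by δ(·,b) → {q2} and {q6}.
Stable partition: {q5} | {q2} | {q0} | {q6} — 4 equivalence classes.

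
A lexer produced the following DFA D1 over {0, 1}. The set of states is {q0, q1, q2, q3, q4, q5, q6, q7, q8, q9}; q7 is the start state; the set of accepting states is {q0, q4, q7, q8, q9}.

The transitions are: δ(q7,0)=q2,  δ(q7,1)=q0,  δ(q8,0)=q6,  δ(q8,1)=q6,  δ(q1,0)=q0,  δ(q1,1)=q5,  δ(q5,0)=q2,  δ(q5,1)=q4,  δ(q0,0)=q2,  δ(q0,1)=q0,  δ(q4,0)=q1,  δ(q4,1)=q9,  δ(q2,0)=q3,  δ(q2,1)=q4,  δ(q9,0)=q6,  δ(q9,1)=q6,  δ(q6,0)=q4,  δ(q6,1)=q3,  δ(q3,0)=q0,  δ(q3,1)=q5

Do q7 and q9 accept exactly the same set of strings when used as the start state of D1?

States {q8} cannot be reached from the start state, so discard them.
Initial partition by acceptance: {q0,q4,q7,q9} | {q1,q2,q3,q5,q6}.
On input 1, block {q0,q4,q7,q9} splits into {q0,q4,q7} and {q9}.
Refine {q0,q4,q7} on symbol 1: members go to different blocks, giving {q0,q7} and {q4}.
On input 0, block {q1,q2,q3,q5,q6} splits into {q1,q3} and {q2,q5} and {q6}.
Refine {q2,q5} on symbol 0: members go to different blocks, giving {q2} and {q5}.
No further refinement is possible. Final partition (7 blocks): {q0,q7} | {q1,q3} | {q9} | {q4} | {q2} | {q6} | {q5}.
q7 and q9 end up in different blocks, so they are distinguishable. For instance, the string '1' is accepted from only q7.

No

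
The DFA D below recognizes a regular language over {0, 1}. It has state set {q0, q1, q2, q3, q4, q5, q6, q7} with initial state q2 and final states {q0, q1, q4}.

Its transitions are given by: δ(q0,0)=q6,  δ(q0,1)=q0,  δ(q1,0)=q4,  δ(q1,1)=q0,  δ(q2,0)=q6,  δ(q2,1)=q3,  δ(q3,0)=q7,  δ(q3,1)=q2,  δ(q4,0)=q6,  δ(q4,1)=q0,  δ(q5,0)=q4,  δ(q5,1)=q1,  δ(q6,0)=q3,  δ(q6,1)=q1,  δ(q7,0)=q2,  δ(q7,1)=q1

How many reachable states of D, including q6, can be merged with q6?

Reachable states from the start: {q0,q1,q2,q3,q4,q6,q7}. Unreachable: {q5} — drop them.
Initial partition by acceptance: {q0,q1,q4} | {q2,q3,q6,q7}.
Split {q0,q1,q4} by δ(·,0) → {q0,q4} and {q1}.
Split {q2,q3,q6,q7} by δ(·,1) → {q2,q3} and {q6,q7}.
The partition is now stable with 4 blocks: {q0,q4} | {q2,q3} | {q1} | {q6,q7}.
The equivalence class containing q6 is {q6,q7}, of size 2.

2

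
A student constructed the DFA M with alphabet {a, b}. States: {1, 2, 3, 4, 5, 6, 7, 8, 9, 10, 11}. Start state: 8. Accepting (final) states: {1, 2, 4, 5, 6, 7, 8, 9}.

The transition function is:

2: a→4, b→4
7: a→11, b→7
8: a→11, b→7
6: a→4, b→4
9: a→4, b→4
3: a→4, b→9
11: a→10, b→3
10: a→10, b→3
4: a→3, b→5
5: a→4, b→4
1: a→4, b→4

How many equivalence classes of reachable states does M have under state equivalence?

States {1,2,6} cannot be reached from the start state, so discard them.
Start with accepting vs non-accepting: {4,5,7,8,9} | {3,10,11}.
On input a, block {4,5,7,8,9} splits into {4,7,8} and {5,9}.
Refine {4,7,8} on symbol b: members go to different blocks, giving {7,8} and {4}.
Refine {3,10,11} on symbol a: members go to different blocks, giving {10,11} and {3}.
The partition is now stable with 5 blocks: {7,8} | {10,11} | {5,9} | {4} | {3}.

5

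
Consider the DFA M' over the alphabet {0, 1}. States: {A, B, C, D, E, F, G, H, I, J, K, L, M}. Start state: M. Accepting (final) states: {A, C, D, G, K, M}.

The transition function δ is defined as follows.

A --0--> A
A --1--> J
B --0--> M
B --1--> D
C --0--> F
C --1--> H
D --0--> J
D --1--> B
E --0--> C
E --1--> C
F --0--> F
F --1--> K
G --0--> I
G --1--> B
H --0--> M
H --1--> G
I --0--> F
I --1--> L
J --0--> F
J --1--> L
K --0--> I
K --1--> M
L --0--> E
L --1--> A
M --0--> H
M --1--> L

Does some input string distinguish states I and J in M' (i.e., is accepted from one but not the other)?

No

Initial partition by acceptance: {A,C,D,G,K,M} | {B,E,F,H,I,J,L}.
On input 0, block {A,C,D,G,K,M} splits into {C,D,G,K,M} and {A}.
On input 1, block {C,D,G,K,M} splits into {C,D,G,M} and {K}.
On input 0, block {B,E,F,H,I,J,L} splits into {F,I,J,L} and {B,E,H}.
On input 0, block {C,D,G,M} splits into {C,D,G} and {M}.
Split {F,I,J,L} by δ(·,0) → {F,I,J} and {L}.
Refine {F,I,J} on symbol 1: members go to different blocks, giving {I,J} and {F}.
Refine {C,D,G} on symbol 0: members go to different blocks, giving {D,G} and {C}.
On input 0, block {B,E,H} splits into {B,H} and {E}.
The partition is now stable with 10 blocks: {D,G} | {I,J} | {A} | {K} | {B,H} | {M} | {L} | {F} | {C} | {E}.
I and J lie in the same block of the stable partition, so they are equivalent — no string distinguishes them.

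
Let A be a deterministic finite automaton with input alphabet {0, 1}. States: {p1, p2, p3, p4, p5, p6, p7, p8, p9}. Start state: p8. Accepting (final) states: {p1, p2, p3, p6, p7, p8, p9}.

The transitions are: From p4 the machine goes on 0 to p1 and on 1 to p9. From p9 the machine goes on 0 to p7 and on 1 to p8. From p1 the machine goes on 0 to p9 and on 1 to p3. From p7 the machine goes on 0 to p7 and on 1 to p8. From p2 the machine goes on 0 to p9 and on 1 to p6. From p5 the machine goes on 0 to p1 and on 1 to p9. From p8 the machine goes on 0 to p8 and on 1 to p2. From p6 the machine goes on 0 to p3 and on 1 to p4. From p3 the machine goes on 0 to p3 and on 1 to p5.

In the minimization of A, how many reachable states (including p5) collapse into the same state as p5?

2

Every state is reachable, so we keep all 9.
P0 = {p1,p2,p3,p6,p7,p8,p9} | {p4,p5}.
Split {p1,p2,p3,p6,p7,p8,p9} by δ(·,1) → {p1,p2,p7,p8,p9} and {p3,p6}.
Refine {p1,p2,p7,p8,p9} on symbol 1: members go to different blocks, giving {p7,p8,p9} and {p1,p2}.
Split {p7,p8,p9} by δ(·,1) → {p7,p9} and {p8}.
The partition is now stable with 5 blocks: {p7,p9} | {p4,p5} | {p3,p6} | {p1,p2} | {p8}.
State p5 belongs to the block {p4,p5}, which has 2 states.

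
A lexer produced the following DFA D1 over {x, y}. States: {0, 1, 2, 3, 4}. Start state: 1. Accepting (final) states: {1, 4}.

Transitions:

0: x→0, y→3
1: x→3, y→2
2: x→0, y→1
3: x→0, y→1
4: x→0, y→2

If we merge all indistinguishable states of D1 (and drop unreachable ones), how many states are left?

3

Reachable states from the start: {0,1,2,3}. Unreachable: {4} — drop them.
Initial partition by acceptance: {1} | {0,2,3}.
On input y, block {0,2,3} splits into {2,3} and {0}.
Stable partition: {1} | {2,3} | {0} — 3 equivalence classes.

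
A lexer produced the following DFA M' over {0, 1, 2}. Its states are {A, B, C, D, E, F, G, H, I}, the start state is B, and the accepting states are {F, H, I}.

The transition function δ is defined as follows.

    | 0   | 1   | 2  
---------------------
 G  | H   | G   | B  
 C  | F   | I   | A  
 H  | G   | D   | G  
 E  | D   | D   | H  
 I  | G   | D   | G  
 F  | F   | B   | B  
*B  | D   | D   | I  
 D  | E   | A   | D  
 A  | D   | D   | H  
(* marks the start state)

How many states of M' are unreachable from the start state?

2

No path from B leads to C, F; the other 7 states are all reachable.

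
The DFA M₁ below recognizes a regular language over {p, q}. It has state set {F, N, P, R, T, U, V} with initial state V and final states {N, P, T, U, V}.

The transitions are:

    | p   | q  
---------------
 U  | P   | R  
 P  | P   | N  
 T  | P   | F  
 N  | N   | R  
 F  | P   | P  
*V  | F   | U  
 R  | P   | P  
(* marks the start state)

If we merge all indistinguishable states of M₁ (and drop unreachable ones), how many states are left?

First remove the unreachable states {T}; 6 states remain.
P0 = {N,P,U,V} | {F,R}.
Refine {N,P,U,V} on symbol p: members go to different blocks, giving {N,P,U} and {V}.
On input q, block {N,P,U} splits into {N,U} and {P}.
Refine {N,U} on symbol p: members go to different blocks, giving {N} and {U}.
Stable partition: {N} | {F,R} | {V} | {P} | {U} — 5 equivalence classes.

5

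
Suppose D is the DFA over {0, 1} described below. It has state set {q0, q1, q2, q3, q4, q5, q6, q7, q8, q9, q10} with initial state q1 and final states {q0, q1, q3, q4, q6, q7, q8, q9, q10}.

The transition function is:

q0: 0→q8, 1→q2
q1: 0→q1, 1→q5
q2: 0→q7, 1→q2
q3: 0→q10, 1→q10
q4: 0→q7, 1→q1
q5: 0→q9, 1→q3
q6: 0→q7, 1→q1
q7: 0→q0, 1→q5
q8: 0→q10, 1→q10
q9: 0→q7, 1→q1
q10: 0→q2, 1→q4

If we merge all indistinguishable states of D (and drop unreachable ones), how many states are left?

States {q6} cannot be reached from the start state, so discard them.
Initial partition by acceptance: {q0,q1,q3,q4,q7,q8,q9,q10} | {q2,q5}.
Refine {q0,q1,q3,q4,q7,q8,q9,q10} on symbol 0: members go to different blocks, giving {q0,q1,q3,q4,q7,q8,q9} and {q10}.
Refine {q0,q1,q3,q4,q7,q8,q9} on symbol 0: members go to different blocks, giving {q0,q1,q4,q7,q9} and {q3,q8}.
Split {q0,q1,q4,q7,q9} by δ(·,0) → {q1,q4,q7,q9} and {q0}.
On input 0, block {q1,q4,q7,q9} splits into {q1,q4,q9} and {q7}.
Refine {q1,q4,q9} on symbol 0: members go to different blocks, giving {q4,q9} and {q1}.
On input 0, block {q2,q5} splits into {q2} and {q5}.
Stable partition: {q4,q9} | {q2} | {q10} | {q3,q8} | {q0} | {q7} | {q1} | {q5} — 8 equivalence classes.

8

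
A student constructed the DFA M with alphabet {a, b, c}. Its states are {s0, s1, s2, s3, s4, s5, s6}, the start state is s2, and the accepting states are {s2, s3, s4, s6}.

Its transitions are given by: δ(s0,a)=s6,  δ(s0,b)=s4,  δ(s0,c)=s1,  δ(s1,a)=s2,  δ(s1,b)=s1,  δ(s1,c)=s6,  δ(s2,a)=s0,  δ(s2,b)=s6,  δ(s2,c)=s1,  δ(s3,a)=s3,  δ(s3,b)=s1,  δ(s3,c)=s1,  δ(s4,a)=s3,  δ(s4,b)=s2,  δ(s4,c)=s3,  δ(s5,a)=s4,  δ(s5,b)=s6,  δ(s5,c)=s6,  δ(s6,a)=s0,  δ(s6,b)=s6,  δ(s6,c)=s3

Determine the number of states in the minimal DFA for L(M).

States {s5} cannot be reached from the start state, so discard them.
P0 = {s2,s3,s4,s6} | {s0,s1}.
On input a, block {s2,s3,s4,s6} splits into {s2,s6} and {s3,s4}.
Split {s2,s6} by δ(·,c) → {s2} and {s6}.
Refine {s0,s1} on symbol a: members go to different blocks, giving {s0} and {s1}.
Refine {s3,s4} on symbol b: members go to different blocks, giving {s3} and {s4}.
The partition is now stable with 6 blocks: {s2} | {s0} | {s3} | {s6} | {s1} | {s4}.

6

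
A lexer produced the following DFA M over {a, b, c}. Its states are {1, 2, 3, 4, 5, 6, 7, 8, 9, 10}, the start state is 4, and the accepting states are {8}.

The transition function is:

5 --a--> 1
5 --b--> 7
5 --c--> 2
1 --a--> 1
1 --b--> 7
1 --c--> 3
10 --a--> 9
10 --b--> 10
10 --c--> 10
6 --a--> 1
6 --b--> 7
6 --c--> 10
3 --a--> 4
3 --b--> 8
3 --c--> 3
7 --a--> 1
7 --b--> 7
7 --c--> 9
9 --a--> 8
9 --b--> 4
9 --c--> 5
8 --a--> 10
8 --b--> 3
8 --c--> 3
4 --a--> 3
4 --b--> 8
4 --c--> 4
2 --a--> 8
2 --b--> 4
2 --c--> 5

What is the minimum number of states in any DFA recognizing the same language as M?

First remove the unreachable states {6}; 9 states remain.
Initial partition by acceptance: {8} | {1,2,3,4,5,7,9,10}.
On input a, block {1,2,3,4,5,7,9,10} splits into {1,3,4,5,7,10} and {2,9}.
Split {1,3,4,5,7,10} by δ(·,a) → {1,3,4,5,7} and {10}.
Split {1,3,4,5,7} by δ(·,b) → {1,5,7} and {3,4}.
On input c, block {1,5,7} splits into {5,7} and {1}.
No further refinement is possible. Final partition (6 blocks): {8} | {5,7} | {2,9} | {10} | {3,4} | {1}.

6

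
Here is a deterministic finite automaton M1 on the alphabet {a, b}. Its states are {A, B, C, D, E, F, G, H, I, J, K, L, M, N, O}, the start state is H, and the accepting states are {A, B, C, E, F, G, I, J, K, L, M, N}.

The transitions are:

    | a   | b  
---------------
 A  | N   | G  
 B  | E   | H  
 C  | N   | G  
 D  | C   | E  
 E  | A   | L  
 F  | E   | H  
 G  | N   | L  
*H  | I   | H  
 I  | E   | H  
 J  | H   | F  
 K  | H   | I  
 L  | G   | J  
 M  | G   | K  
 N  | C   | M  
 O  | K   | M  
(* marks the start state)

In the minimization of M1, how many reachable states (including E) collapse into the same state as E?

2

States {B,D,O} cannot be reached from the start state, so discard them.
Start with accepting vs non-accepting: {A,C,E,F,G,I,J,K,L,M,N} | {H}.
Refine {A,C,E,F,G,I,J,K,L,M,N} on symbol a: members go to different blocks, giving {A,C,E,F,G,I,L,M,N} and {J,K}.
Split {A,C,E,F,G,I,L,M,N} by δ(·,b) → {A,C,E,G,N} and {F,I} and {L,M}.
Split {A,C,E,G,N} by δ(·,b) → {E,G,N} and {A,C}.
Refine {E,G,N} on symbol a: members go to different blocks, giving {E,N} and {G}.
Stable partition: {E,N} | {H} | {J,K} | {F,I} | {L,M} | {A,C} | {G} — 7 equivalence classes.
The equivalence class containing E is {E,N}, of size 2.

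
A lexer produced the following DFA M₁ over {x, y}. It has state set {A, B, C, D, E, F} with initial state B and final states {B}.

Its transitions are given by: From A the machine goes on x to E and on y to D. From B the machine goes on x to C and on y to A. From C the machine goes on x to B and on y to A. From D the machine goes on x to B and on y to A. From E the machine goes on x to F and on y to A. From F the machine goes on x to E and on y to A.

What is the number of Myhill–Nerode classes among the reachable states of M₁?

4

Initial partition by acceptance: {B} | {A,C,D,E,F}.
On input x, block {A,C,D,E,F} splits into {A,E,F} and {C,D}.
Split {A,E,F} by δ(·,y) → {E,F} and {A}.
Stable partition: {B} | {E,F} | {C,D} | {A} — 4 equivalence classes.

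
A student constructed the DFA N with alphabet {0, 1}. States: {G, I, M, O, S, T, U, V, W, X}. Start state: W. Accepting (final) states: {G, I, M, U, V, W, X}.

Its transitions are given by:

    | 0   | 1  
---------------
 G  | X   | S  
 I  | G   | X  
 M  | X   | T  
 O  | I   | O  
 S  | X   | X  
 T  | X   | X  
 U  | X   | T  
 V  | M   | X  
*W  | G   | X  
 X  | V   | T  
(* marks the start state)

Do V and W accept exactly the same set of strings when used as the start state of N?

Yes

First remove the unreachable states {I,O,U}; 7 states remain.
P0 = {G,M,V,W,X} | {S,T}.
Split {G,M,V,W,X} by δ(·,1) → {G,M,X} and {V,W}.
Refine {G,M,X} on symbol 0: members go to different blocks, giving {G,M} and {X}.
Stable partition: {G,M} | {S,T} | {V,W} | {X} — 4 equivalence classes.
V and W lie in the same block of the stable partition, so they are equivalent — no string distinguishes them.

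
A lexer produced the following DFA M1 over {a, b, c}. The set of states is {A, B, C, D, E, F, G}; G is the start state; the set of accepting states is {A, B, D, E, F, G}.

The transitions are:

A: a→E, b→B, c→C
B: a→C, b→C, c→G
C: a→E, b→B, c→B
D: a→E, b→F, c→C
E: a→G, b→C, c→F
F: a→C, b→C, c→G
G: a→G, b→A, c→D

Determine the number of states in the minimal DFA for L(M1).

Every state is reachable, so we keep all 7.
Initial partition by acceptance: {A,B,D,E,F,G} | {C}.
Refine {A,B,D,E,F,G} on symbol a: members go to different blocks, giving {A,D,E,G} and {B,F}.
On input b, block {A,D,E,G} splits into {A,D} and {E} and {G}.
No further refinement is possible. Final partition (5 blocks): {A,D} | {C} | {B,F} | {E} | {G}.

5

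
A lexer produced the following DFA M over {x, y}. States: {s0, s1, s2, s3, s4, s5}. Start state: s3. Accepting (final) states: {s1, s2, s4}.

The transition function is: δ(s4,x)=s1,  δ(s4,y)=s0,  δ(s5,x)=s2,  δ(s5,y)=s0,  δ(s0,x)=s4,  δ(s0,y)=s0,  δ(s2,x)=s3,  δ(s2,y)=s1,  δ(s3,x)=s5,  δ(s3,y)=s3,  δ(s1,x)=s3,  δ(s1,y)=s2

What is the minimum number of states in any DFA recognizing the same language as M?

5

All states are reachable from the start state.
Initial partition by acceptance: {s1,s2,s4} | {s0,s3,s5}.
On input x, block {s1,s2,s4} splits into {s1,s2} and {s4}.
Refine {s0,s3,s5} on symbol x: members go to different blocks, giving {s0} and {s3} and {s5}.
Stable partition: {s1,s2} | {s0} | {s4} | {s3} | {s5} — 5 equivalence classes.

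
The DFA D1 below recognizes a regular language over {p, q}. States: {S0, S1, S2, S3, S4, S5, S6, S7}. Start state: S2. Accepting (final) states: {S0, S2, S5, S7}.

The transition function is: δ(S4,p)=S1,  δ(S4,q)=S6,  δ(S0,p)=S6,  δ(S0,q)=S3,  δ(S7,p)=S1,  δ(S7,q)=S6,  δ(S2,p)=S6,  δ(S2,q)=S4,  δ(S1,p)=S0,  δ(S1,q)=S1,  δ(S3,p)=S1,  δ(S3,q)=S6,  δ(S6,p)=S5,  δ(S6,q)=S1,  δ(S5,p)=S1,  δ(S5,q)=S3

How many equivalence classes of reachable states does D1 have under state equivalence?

First remove the unreachable states {S7}; 7 states remain.
P0 = {S0,S2,S5} | {S1,S3,S4,S6}.
On input p, block {S1,S3,S4,S6} splits into {S1,S6} and {S3,S4}.
The partition is now stable with 3 blocks: {S0,S2,S5} | {S1,S6} | {S3,S4}.

3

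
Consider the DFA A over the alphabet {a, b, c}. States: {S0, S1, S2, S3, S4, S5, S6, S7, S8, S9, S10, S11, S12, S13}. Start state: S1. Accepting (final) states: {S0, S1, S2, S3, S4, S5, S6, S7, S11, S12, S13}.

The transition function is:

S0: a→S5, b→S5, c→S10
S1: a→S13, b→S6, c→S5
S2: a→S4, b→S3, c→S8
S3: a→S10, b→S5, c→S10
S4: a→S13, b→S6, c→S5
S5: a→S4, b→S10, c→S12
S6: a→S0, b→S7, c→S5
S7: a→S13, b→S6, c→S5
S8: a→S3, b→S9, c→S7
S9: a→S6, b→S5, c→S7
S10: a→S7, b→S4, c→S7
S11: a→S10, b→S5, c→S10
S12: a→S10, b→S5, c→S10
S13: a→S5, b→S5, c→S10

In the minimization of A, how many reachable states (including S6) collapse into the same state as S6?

4

States {S2,S3,S8,S9,S11} cannot be reached from the start state, so discard them.
Start with accepting vs non-accepting: {S0,S1,S4,S5,S6,S7,S12,S13} | {S10}.
Refine {S0,S1,S4,S5,S6,S7,S12,S13} on symbol a: members go to different blocks, giving {S0,S1,S4,S5,S6,S7,S13} and {S12}.
On input b, block {S0,S1,S4,S5,S6,S7,S13} splits into {S0,S1,S4,S6,S7,S13} and {S5}.
On input a, block {S0,S1,S4,S6,S7,S13} splits into {S1,S4,S6,S7} and {S0,S13}.
No further refinement is possible. Final partition (5 blocks): {S1,S4,S6,S7} | {S10} | {S12} | {S5} | {S0,S13}.
The equivalence class containing S6 is {S1,S4,S6,S7}, of size 4.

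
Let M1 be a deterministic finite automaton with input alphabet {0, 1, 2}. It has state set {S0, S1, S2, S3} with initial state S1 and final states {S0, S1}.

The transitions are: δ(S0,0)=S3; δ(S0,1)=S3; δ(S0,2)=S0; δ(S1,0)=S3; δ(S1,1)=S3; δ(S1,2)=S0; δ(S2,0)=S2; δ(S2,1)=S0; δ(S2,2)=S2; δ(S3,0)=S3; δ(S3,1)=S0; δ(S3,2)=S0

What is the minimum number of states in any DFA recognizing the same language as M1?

2

Reachable states from the start: {S0,S1,S3}. Unreachable: {S2} — drop them.
Start with accepting vs non-accepting: {S0,S1} | {S3}.
No further refinement is possible. Final partition (2 blocks): {S0,S1} | {S3}.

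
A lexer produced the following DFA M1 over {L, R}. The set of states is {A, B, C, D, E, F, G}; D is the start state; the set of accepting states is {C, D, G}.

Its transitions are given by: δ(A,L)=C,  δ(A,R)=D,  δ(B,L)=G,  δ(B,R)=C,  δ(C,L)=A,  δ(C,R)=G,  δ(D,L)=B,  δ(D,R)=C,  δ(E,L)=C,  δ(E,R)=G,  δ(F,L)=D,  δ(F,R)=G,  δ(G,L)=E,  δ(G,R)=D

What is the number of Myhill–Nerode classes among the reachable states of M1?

Reachable states from the start: {A,B,C,D,E,G}. Unreachable: {F} — drop them.
P0 = {C,D,G} | {A,B,E}.
No further refinement is possible. Final partition (2 blocks): {C,D,G} | {A,B,E}.

2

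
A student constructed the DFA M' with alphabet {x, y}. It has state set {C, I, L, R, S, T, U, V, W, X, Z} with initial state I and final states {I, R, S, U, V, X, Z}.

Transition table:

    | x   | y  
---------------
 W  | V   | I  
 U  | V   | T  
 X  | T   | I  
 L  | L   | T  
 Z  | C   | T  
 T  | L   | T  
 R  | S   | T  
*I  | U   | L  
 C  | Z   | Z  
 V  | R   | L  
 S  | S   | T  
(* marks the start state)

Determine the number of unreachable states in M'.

Starting at I and following transitions, the reachable set is {I, L, R, S, T, U, V}. That leaves C, W, X, Z unreachable — 4 in total.

4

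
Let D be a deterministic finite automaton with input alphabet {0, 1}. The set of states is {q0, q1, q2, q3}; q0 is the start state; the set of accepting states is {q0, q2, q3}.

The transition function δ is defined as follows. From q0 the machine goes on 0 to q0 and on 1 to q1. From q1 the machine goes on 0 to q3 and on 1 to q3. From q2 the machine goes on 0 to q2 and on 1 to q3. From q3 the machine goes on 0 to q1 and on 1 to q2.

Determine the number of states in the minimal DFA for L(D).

4

All states are reachable from the start state.
P0 = {q0,q2,q3} | {q1}.
Split {q0,q2,q3} by δ(·,0) → {q0,q2} and {q3}.
Split {q0,q2} by δ(·,1) → {q0} and {q2}.
No further refinement is possible. Final partition (4 blocks): {q0} | {q1} | {q3} | {q2}.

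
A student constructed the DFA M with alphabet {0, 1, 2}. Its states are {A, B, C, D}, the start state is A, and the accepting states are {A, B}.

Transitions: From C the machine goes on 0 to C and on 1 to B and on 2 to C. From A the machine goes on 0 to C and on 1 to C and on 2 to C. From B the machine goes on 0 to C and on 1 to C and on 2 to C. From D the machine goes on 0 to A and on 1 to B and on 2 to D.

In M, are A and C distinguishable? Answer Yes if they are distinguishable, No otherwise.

Reachable states from the start: {A,B,C}. Unreachable: {D} — drop them.
Start with accepting vs non-accepting: {A,B} | {C}.
Stable partition: {A,B} | {C} — 2 equivalence classes.
A and C end up in different blocks, so they are distinguishable. For instance, the string 'ε' is accepted from only A.

Yes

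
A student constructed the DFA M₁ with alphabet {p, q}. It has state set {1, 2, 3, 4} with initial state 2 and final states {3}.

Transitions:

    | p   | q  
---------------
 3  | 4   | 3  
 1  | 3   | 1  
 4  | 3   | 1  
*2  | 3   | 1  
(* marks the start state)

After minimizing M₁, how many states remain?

2

All states are reachable from the start state.
P0 = {3} | {1,2,4}.
No further refinement is possible. Final partition (2 blocks): {3} | {1,2,4}.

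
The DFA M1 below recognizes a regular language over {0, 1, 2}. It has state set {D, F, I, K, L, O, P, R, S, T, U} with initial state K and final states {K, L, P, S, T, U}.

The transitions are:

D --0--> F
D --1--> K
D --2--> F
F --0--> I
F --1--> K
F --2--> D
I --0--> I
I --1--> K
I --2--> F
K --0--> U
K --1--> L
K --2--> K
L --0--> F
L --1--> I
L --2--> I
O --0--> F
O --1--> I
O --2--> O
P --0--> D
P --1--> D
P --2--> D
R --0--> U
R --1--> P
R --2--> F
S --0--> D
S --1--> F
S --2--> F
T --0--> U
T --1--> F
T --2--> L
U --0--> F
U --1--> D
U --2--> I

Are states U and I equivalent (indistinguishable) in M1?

Reachable states from the start: {D,F,I,K,L,U}. Unreachable: {O,P,R,S,T} — drop them.
P0 = {K,L,U} | {D,F,I}.
On input 0, block {K,L,U} splits into {L,U} and {K}.
The partition is now stable with 3 blocks: {L,U} | {D,F,I} | {K}.
U and I end up in different blocks, so they are distinguishable. For instance, the string 'ε' is accepted from only U.

No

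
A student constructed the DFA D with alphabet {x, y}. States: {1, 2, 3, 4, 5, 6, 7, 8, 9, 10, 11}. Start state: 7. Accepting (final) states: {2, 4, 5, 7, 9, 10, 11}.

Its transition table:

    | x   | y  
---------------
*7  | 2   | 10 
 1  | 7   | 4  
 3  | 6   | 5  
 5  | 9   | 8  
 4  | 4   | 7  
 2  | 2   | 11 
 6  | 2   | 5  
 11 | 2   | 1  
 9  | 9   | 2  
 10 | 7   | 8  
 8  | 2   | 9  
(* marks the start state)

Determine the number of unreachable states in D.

Starting at 7 and following transitions, the reachable set is {1, 2, 4, 7, 8, 9, 10, 11}. That leaves 3, 5, 6 unreachable — 3 in total.

3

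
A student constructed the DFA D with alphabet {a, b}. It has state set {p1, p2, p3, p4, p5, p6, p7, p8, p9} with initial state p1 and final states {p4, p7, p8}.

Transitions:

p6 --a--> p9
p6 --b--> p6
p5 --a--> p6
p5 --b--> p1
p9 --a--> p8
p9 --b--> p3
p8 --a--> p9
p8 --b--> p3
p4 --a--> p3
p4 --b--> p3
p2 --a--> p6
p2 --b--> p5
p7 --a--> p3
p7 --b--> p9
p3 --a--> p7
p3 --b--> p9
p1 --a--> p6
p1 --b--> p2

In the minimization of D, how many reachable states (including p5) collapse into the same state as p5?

3

States {p4} cannot be reached from the start state, so discard them.
Start with accepting vs non-accepting: {p7,p8} | {p1,p2,p3,p5,p6,p9}.
Refine {p1,p2,p3,p5,p6,p9} on symbol a: members go to different blocks, giving {p1,p2,p5,p6} and {p3,p9}.
Split {p1,p2,p5,p6} by δ(·,a) → {p1,p2,p5} and {p6}.
Stable partition: {p7,p8} | {p1,p2,p5} | {p3,p9} | {p6} — 4 equivalence classes.
State p5 belongs to the block {p1,p2,p5}, which has 3 states.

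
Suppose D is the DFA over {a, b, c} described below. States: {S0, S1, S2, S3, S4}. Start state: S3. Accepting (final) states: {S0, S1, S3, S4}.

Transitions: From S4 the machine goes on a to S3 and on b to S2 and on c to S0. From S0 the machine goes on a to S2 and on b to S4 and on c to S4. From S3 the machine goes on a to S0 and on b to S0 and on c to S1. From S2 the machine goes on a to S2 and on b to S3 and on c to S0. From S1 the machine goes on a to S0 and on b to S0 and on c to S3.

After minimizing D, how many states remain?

4

Every state is reachable, so we keep all 5.
P0 = {S0,S1,S3,S4} | {S2}.
On input a, block {S0,S1,S3,S4} splits into {S1,S3,S4} and {S0}.
Split {S1,S3,S4} by δ(·,a) → {S1,S3} and {S4}.
Stable partition: {S1,S3} | {S2} | {S0} | {S4} — 4 equivalence classes.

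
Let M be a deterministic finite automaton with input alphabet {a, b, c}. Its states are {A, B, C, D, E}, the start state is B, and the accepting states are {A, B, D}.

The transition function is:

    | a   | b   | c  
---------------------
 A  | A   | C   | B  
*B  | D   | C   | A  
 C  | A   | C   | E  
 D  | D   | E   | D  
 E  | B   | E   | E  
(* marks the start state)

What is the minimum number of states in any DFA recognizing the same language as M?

2

P0 = {A,B,D} | {C,E}.
Stable partition: {A,B,D} | {C,E} — 2 equivalence classes.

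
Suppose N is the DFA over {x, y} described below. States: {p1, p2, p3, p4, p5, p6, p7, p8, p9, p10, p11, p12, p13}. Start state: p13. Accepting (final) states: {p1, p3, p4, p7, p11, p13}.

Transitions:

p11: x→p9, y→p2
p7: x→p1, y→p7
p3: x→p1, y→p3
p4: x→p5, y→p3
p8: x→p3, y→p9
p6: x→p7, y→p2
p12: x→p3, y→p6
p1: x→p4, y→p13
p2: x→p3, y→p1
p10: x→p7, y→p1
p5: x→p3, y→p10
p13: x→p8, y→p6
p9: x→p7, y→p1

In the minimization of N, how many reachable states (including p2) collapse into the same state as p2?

Reachable states from the start: {p1,p2,p3,p4,p5,p6,p7,p8,p9,p10,p13}. Unreachable: {p11,p12} — drop them.
Initial partition by acceptance: {p1,p3,p4,p7,p13} | {p2,p5,p6,p8,p9,p10}.
On input x, block {p1,p3,p4,p7,p13} splits into {p1,p3,p7} and {p4,p13}.
Split {p1,p3,p7} by δ(·,x) → {p3,p7} and {p1}.
On input y, block {p2,p5,p6,p8,p9,p10} splits into {p2,p9,p10} and {p5,p6,p8}.
Split {p4,p13} by δ(·,y) → {p4} and {p13}.
No further refinement is possible. Final partition (6 blocks): {p3,p7} | {p2,p9,p10} | {p4} | {p1} | {p5,p6,p8} | {p13}.
The equivalence class containing p2 is {p2,p9,p10}, of size 3.

3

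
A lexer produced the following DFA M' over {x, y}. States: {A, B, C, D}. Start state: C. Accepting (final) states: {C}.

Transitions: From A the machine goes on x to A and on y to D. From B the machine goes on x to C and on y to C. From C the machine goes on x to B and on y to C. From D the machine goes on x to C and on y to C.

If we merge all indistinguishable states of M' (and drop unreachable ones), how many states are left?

2

States {A,D} cannot be reached from the start state, so discard them.
Start with accepting vs non-accepting: {C} | {B}.
The partition is now stable with 2 blocks: {C} | {B}.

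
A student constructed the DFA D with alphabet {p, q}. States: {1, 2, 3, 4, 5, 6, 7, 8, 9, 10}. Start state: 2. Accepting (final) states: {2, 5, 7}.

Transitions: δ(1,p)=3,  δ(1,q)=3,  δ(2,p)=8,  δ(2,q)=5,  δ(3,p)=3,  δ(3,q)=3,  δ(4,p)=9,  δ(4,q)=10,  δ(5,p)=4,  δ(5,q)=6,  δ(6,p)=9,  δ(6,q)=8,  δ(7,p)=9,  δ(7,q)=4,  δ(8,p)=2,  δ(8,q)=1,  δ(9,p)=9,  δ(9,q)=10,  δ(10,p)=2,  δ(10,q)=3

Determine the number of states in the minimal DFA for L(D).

States {7} cannot be reached from the start state, so discard them.
Start with accepting vs non-accepting: {2,5} | {1,3,4,6,8,9,10}.
On input q, block {2,5} splits into {2} and {5}.
On input p, block {1,3,4,6,8,9,10} splits into {1,3,4,6,9} and {8,10}.
On input q, block {1,3,4,6,9} splits into {4,6,9} and {1,3}.
The partition is now stable with 5 blocks: {2} | {4,6,9} | {5} | {8,10} | {1,3}.

5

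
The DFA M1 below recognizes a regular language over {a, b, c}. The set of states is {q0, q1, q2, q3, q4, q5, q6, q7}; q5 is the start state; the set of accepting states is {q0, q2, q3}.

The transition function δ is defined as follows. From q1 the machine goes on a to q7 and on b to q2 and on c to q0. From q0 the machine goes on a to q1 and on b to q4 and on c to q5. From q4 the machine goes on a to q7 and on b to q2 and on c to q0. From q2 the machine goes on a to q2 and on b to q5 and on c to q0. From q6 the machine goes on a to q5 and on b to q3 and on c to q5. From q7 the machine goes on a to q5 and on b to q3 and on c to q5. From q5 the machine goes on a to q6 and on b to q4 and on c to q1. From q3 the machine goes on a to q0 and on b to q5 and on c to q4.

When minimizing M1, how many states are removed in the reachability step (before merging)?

0

Every one of the 8 states is reachable from q5.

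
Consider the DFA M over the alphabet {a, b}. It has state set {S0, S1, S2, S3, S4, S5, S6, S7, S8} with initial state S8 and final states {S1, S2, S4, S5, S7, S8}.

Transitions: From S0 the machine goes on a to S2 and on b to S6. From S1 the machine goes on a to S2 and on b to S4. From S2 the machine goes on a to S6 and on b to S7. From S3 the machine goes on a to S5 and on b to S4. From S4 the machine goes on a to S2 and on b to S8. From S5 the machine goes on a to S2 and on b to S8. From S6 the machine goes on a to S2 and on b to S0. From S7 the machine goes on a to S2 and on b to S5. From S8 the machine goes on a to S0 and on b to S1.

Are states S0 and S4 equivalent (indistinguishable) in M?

States {S3} cannot be reached from the start state, so discard them.
P0 = {S1,S2,S4,S5,S7,S8} | {S0,S6}.
Split {S1,S2,S4,S5,S7,S8} by δ(·,a) → {S1,S4,S5,S7} and {S2,S8}.
Split {S1,S4,S5,S7} by δ(·,b) → {S1,S7} and {S4,S5}.
No further refinement is possible. Final partition (4 blocks): {S1,S7} | {S0,S6} | {S2,S8} | {S4,S5}.
S0 and S4 end up in different blocks, so they are distinguishable. For instance, the string 'ε' is accepted from only S4.

No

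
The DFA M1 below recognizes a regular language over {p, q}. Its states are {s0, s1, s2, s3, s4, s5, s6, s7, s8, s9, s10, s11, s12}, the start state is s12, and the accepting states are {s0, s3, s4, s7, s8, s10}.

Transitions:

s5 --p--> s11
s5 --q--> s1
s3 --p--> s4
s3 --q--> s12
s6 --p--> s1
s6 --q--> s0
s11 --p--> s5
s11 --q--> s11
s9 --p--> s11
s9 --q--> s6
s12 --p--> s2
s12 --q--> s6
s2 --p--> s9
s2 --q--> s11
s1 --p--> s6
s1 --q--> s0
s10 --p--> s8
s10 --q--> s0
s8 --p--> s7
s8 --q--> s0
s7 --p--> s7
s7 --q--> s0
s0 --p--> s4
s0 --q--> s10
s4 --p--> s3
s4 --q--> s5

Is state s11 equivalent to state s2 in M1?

Every state is reachable, so we keep all 13.
P0 = {s0,s3,s4,s7,s8,s10} | {s1,s2,s5,s6,s9,s11,s12}.
Split {s0,s3,s4,s7,s8,s10} by δ(·,q) → {s0,s7,s8,s10} and {s3,s4}.
On input p, block {s0,s7,s8,s10} splits into {s7,s8,s10} and {s0}.
Refine {s1,s2,s5,s6,s9,s11,s12} on symbol q: members go to different blocks, giving {s2,s5,s9,s11,s12} and {s1,s6}.
Refine {s2,s5,s9,s11,s12} on symbol q: members go to different blocks, giving {s5,s9,s12} and {s2,s11}.
Stable partition: {s7,s8,s10} | {s5,s9,s12} | {s3,s4} | {s0} | {s1,s6} | {s2,s11} — 6 equivalence classes.
s11 and s2 lie in the same block of the stable partition, so they are equivalent — no string distinguishes them.

Yes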